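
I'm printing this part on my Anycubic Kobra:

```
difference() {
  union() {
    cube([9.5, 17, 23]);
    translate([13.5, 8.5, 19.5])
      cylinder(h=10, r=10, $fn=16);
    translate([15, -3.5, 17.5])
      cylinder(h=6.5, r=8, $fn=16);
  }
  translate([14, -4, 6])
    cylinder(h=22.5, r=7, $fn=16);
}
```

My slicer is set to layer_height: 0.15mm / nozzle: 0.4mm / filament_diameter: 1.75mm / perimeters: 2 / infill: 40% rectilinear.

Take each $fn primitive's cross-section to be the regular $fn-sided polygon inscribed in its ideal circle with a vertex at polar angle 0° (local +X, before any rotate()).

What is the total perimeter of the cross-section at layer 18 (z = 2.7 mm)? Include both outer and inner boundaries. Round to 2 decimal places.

At z = 2.7 mm: the cube is present — its section is the full 9.5×17 rectangle (perimeter 53.00 mm); the cylinder at (13.5, 8.5) is not intersected at this z (z outside [19.5, 29.5]); the cylinder at (15, -3.5) does not reach this height (z outside [17.5, 24]); Taking the union: only the 9.5×17 cube is present, so the union is just that shape — boundary = 53.00 mm; the cylinder at (14, -4) is not intersected at this z (z outside [6, 28.5]); Subtracting the remaining from the first: none of the subtracted shapes is present at this height, so that combined region is unchanged — boundary = 53.00 mm. Overall, the cross-section is a single solid region. Total boundary length (outer) = 53.00 mm.

53.00 mm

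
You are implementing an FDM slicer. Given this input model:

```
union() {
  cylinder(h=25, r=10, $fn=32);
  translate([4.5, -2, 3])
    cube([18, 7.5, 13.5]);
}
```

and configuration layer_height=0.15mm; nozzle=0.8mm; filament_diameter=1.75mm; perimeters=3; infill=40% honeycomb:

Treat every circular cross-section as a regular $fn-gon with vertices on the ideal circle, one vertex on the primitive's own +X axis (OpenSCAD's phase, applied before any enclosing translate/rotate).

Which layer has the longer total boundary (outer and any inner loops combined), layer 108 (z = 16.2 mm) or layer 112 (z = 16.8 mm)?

layer 108 (z = 16.2 mm)

Layer 108 (z = 16.2): the cylinder: section is a regular 32-gon, circumradius r=10 (perimeter = 2·32·10.000·sin(180°/32) = 62.73 mm); the 18×7.5 cube at (4.5, -2) contributes its full rectangle (perimeter 51.00 mm); Combining (union): the regions partially overlap (shared area 37.95 mm²), so the edge portions inside another operand are dropped and the merged outline is re-measured after clipping — boundary = 89.26 mm. So its perimeter = 89.26 mm. Layer 112 (z = 16.8): the cylinder: section is a regular 32-gon, circumradius r=10 (perimeter = 2·32·10.000·sin(180°/32) = 62.73 mm); the cube at (4.5, -2) is not intersected at this z (z outside [3, 16.5]); Merging all regions: only the r=10 cylinder is present, so the union is just that shape — boundary = 62.73 mm. So its perimeter = 62.73 mm. Layer 108 is larger (89.26 vs 62.73 mm).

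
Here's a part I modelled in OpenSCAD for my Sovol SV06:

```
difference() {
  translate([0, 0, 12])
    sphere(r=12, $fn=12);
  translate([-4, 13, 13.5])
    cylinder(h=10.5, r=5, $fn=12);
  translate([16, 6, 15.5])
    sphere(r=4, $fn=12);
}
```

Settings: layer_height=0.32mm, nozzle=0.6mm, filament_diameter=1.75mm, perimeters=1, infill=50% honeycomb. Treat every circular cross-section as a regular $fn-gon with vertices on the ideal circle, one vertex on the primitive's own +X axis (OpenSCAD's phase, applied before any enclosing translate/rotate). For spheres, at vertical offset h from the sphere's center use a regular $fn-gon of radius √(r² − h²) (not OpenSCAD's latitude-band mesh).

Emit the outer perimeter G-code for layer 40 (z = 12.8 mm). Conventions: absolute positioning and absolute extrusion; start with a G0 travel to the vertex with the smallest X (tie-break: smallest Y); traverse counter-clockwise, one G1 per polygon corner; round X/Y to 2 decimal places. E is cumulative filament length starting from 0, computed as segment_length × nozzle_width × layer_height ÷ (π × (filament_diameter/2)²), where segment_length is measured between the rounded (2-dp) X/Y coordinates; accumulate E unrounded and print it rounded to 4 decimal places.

At z = 12.8 mm: the sphere: section is a regular 12-gon, circumradius = √(r²−h²) = √(12²−0.8²) = 11.973; the cylinder at (-4, 13) is not intersected at this z (z outside [13.5, 24]); the r=4 sphere at (16, 6) contributes a regular 12-gon of circumradius √(4²−2.7²) = 2.951; Taking the first minus the rest: starting from the r=12 sphere, the r=4 sphere at (16, 6) misses the remaining region (no effect) — 1 connected region. The outline is a single polygon with 12 vertices. Extrusion per mm of travel: 0.6 × 0.32 / (π × 0.875²) = 0.079824. Accumulating E over each segment gives final E = 5.9371.

G0 X-11.97 Y0.00 Z12.80
G1 X-10.37 Y-5.99 E0.4949
G1 X-5.99 Y-10.37 E0.9894
G1 X0.00 Y-11.97 E1.4843
G1 X5.99 Y-10.37 E1.9792
G1 X10.37 Y-5.99 E2.4736
G1 X11.97 Y0.00 E2.9686
G1 X10.37 Y5.99 E3.4635
G1 X5.99 Y10.37 E3.9579
G1 X0.00 Y11.97 E4.4528
G1 X-5.99 Y10.37 E4.9477
G1 X-10.37 Y5.99 E5.4422
G1 X-11.97 Y0.00 E5.9371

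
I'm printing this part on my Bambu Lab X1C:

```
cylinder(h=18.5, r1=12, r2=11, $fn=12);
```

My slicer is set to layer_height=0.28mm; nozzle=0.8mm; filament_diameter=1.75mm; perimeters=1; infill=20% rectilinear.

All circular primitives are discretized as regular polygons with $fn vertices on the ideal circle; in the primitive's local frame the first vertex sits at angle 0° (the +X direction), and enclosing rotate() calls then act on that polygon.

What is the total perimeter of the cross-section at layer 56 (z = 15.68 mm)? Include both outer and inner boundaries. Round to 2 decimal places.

69.28 mm

At z = 15.68 mm: the cone contributes a regular 12-gon of circumradius 11.152 (interpolated between r1=12 and r2=11 at t=0.848) (perimeter = 2·12·11.152·sin(180°/12) = 69.28 mm). Overall, the cross-section is a single solid region. Total boundary length (outer) = 69.28 mm.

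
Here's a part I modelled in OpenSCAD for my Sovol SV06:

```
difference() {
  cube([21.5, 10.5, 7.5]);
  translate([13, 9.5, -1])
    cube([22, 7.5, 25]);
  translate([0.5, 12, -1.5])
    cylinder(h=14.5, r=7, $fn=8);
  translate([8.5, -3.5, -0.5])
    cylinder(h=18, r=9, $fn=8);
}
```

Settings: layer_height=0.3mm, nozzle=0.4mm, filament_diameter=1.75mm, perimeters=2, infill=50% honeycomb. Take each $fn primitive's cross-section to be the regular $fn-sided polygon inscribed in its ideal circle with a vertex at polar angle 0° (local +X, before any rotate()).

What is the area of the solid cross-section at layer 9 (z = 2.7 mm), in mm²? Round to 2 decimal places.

At z = 2.7 mm: the cube is present — its section is the full 21.5×10.5 rectangle (area 225.75 mm²); the cube at (13, 9.5) is present — its section is the full 22×7.5 rectangle (area 165.00 mm²); the r=7 cylinder at (0.5, 12) gives a regular 8-gon of circumradius 7 (constant along its height) (area = (8/2)·7.000²·sin(360°/8) = 138.59 mm²); the r=9 cylinder at (8.5, -3.5) gives a regular 8-gon of circumradius 9 (constant along its height) (area = (8/2)·9.000²·sin(360°/8) = 229.10 mm²); Taking the first minus the rest: starting from the 21.5×10.5 cube (225.75 mm²), the 22×7.5 cube at (13, 9.5) partially overlaps it — only the 8.50 mm² overlap (of its 165.00 mm²) is removed, clipping the outline; the r=7 cylinder at (0.5, 12) partially overlaps it — only the 27.31 mm² overlap (of its 138.59 mm²) is removed, clipping the outline; the r=9 cylinder at (8.5, -3.5) partially overlaps it — only the 56.63 mm² overlap (of its 229.10 mm²) is removed, clipping the outline — area = 133.31 mm². Overall, the cross-section is a single solid region. Net area = 133.31 mm².

133.31 mm²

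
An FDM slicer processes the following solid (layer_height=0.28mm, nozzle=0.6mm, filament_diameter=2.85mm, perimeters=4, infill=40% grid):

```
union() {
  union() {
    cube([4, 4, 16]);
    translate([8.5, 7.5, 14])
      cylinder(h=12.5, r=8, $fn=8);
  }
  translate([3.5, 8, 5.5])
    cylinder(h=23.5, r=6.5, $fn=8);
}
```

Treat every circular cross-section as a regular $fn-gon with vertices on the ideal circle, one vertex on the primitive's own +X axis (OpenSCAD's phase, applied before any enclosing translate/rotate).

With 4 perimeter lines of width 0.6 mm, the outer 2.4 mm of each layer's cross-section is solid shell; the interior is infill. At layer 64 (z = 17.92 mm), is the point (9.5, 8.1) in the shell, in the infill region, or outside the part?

At z = 17.92 mm: the cube is not intersected at this z (z outside [0, 16]); the cylinder at (8.5, 7.5): section is a regular 8-gon, circumradius r=8; Taking the union: only the r=8 cylinder at (8.5, 7.5) is present, so the union is just that shape — 1 connected region; the r=6.5 cylinder at (3.5, 8) contributes a regular 8-gon of circumradius 6.5; Merging all regions: the regions partially overlap (shared area 79.92 mm²), so overlapping operands fuse into one piece — 1 connected region. Overall, the cross-section is a single solid region. The nearest boundary edge runs (14.16, 13.16)→(16.50, 7.50); distance from the point to it = 6.24 mm. The point is inside the cross-section and 6.24 mm from the nearest boundary — more than the 2.4 mm shell width (4 × 0.6), so it's in the infill interior.

infill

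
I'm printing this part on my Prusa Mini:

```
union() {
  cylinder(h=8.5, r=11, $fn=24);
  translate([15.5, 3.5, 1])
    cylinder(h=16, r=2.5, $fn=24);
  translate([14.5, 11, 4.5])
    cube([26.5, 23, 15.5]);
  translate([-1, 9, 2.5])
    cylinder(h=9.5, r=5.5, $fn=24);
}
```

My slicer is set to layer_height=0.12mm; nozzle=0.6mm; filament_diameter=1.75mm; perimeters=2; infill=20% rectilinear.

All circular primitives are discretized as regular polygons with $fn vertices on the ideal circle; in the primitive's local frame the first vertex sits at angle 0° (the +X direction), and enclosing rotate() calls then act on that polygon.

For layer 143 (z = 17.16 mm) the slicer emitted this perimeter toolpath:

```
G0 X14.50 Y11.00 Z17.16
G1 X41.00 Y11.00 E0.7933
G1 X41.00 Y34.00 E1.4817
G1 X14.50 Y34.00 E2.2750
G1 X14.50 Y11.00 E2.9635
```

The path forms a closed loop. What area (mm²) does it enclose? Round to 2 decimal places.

Apply the shoelace formula to the sequence of (X, Y) vertices; enclosed area = 609.50 mm².

609.50 mm²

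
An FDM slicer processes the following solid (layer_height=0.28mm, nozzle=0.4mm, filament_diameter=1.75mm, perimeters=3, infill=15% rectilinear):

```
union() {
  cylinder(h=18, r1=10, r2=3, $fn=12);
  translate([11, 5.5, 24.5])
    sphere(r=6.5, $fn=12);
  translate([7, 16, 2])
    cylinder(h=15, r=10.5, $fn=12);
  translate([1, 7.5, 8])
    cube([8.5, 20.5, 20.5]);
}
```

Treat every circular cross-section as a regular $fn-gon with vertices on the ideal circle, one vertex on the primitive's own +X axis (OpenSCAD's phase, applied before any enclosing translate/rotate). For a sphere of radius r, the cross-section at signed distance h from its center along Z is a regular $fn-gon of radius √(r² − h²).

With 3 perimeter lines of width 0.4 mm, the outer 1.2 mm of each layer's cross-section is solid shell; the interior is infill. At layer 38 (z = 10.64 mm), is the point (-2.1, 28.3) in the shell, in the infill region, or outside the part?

outside

At z = 10.64 mm: the cone contributes a regular 12-gon of circumradius 5.862 (interpolated between r1=10 and r2=3 at t=0.591); the sphere at (11, 5.5) does not reach this height (|z−center|=13.860 > r=6.5); the r=10.5 cylinder at (7, 16) gives a regular 12-gon of circumradius 10.5 (constant along its height); the cube at (1, 7.5) (footprint 8.5×20.5) is included at this height; Combining (union): the regions partially overlap (shared area 155.62 mm²), so overlapping operands fuse into one piece — 2 connected regions. Overall, the cross-section has 2 separate islands. The nearest boundary edge runs (1.00, 24.34)→(1.00, 28.00); distance from the point to it = 3.11 mm. The point is not inside any of the regions above, so it lies outside the cross-section (3.11 mm from the nearest boundary).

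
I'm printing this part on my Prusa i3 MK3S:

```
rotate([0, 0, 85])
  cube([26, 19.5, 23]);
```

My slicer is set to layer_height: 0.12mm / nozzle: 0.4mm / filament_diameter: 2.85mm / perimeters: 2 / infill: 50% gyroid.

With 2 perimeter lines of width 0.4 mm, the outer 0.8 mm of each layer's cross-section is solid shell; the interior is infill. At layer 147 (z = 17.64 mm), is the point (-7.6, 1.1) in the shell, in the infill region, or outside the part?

At z = 17.64 mm: the cube (footprint 26×19.5) is included at this height; (rotated 85° about Z; rotation is an isometry so areas/perimeters/island counts are preserved). Overall, the cross-section is a single solid region. Undo the 85° rotation: the query point maps to (0.433, 7.667) in the un-rotated model frame. The nearest boundary edge runs (0.00, 19.50)→(0.00, 0.00); distance from the point to it = 0.43 mm. The point is inside the cross-section, 0.43 mm from the nearest boundary — within the 0.8 mm shell band (2 × 0.4).

shell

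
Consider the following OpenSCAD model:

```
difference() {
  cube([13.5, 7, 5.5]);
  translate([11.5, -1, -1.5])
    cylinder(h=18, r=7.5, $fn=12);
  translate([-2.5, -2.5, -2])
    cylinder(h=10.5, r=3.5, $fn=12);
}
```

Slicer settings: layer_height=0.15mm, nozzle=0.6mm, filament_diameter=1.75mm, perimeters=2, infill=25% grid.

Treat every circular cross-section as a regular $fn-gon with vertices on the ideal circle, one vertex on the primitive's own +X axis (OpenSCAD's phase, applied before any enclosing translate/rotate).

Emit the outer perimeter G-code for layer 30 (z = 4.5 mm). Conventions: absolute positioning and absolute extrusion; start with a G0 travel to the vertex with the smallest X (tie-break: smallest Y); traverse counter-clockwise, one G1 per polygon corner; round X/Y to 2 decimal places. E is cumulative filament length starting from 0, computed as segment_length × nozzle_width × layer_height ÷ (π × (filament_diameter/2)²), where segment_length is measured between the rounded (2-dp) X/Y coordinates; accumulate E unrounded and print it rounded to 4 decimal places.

G0 X0.00 Y0.00 Z4.50
G1 X4.27 Y0.00 E0.1598
G1 X5.00 Y2.75 E0.2662
G1 X7.75 Y5.50 E0.4118
G1 X11.50 Y6.50 E0.5570
G1 X13.50 Y5.96 E0.6345
G1 X13.50 Y7.00 E0.6734
G1 X0.00 Y7.00 E1.1785
G1 X0.00 Y0.00 E1.4405

At z = 4.5 mm: the 13.5×7 cube contributes its full rectangle; the cylinder at (11.5, -1): section is a regular 12-gon, circumradius r=7.5; the cylinder at (-2.5, -2.5): section is a regular 12-gon, circumradius r=3.5; Subtracting the remaining from the first: starting from the 13.5×7 cube, the r=7.5 cylinder at (11.5, -1) partially overlaps it — only the 47.29 mm² overlap (of its 168.75 mm²) is removed, clipping the outline; the r=3.5 cylinder at (-2.5, -2.5) misses the remaining region (no effect) — 1 connected region. The outline is a single polygon with 8 vertices. Extrusion per mm of travel: 0.6 × 0.15 / (π × 0.875²) = 0.037418. Accumulating E over each segment gives final E = 1.4405.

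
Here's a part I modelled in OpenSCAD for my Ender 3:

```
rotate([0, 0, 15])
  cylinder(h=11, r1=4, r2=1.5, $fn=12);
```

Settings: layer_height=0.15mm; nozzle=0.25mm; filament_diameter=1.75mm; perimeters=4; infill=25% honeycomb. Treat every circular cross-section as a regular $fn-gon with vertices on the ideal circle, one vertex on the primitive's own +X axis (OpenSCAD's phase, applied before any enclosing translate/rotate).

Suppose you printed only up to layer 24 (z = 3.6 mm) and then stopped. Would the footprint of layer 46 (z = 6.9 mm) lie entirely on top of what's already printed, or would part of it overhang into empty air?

entirely on top

Compare the two slices. At z = 3.6: the cone: at t=0.327 of its height the radius interpolates to r₁+(r₂−r₁)t = 3.182, giving a regular 12-gon of that circumradius (area = (12/2)·3.182²·sin(360°/12) = 30.37 mm²); (whole slice rotated 15° about Z — lengths, areas and connectivity unchanged). At z = 6.9: the cone contributes a regular 12-gon of circumradius 2.432 (interpolated between r1=4 and r2=1.5 at t=0.627) (area = (12/2)·2.432²·sin(360°/12) = 17.74 mm²); (rotated 15° about Z; rotation is an isometry so areas/perimeters/island counts are preserved). Checking containment: the cross-section at z = 6.9 is a subset of the cross-section at z = 3.6.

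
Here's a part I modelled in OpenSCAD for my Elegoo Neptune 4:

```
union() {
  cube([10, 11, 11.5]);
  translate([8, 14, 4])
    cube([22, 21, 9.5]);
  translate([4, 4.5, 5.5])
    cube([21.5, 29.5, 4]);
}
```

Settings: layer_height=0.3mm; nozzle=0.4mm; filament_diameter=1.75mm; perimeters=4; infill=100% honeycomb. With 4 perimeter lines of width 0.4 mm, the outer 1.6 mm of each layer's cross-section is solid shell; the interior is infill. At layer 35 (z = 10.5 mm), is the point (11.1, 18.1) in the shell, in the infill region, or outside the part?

At z = 10.5 mm: the cube is present — its section is the full 10×11 rectangle; the cube at (8, 14) (footprint 22×21) is included at this height; the cube at (4, 4.5) is not intersected at this z (z outside [5.5, 9.5]); Taking the union: the 2 present regions are separate (no shared area or edge), so areas and boundary lengths simply add and each stays a separate island — 2 connected regions. Overall, the cross-section has 2 separate islands. The nearest boundary edge runs (8.00, 14.00)→(8.00, 35.00); distance from the point to it = 3.10 mm. (Shell/infill is judged within the island containing the point — the largest one.) The point is inside the cross-section and 3.10 mm from the nearest boundary — more than the 1.6 mm shell width (4 × 0.4), so it's in the infill interior.

infill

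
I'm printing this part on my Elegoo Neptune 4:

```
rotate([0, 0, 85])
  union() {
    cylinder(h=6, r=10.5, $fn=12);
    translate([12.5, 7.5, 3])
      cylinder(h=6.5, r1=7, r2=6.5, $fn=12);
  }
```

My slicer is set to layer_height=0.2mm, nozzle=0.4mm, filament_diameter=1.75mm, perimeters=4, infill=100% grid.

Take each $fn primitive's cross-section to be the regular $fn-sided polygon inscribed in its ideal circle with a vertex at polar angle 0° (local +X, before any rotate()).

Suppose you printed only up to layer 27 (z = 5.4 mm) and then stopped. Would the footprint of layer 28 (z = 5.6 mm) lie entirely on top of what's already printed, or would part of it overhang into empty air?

Compare the two slices. At z = 5.4: the cylinder: section is a regular 12-gon, circumradius r=10.5 (area = (12/2)·10.500²·sin(360°/12) = 330.75 mm²); the cone at (12.5, 7.5) (r1=7→r2=6.5) has section circumradius 6.815 here — a regular 12-gon (area = (12/2)·6.815²·sin(360°/12) = 139.35 mm²); Merging all regions: the regions partially overlap — summed areas 470.10 mm² minus the doubly-counted overlap 13.10 mm² gives 457.00 mm² — area = 457.00 mm²; (whole slice rotated 85° about Z — lengths, areas and connectivity unchanged). At z = 5.6: the cylinder: section is a regular 12-gon, circumradius r=10.5 (area = (12/2)·10.500²·sin(360°/12) = 330.75 mm²); the cone at (12.5, 7.5): at t=0.400 of its height the radius interpolates to r₁+(r₂−r₁)t = 6.800, giving a regular 12-gon of that circumradius (area = (12/2)·6.800²·sin(360°/12) = 138.72 mm²); Merging all regions: the regions partially overlap — summed areas 469.47 mm² minus the doubly-counted overlap 12.96 mm² gives 456.51 mm² — area = 456.51 mm²; (rotated 85° about Z; rotation is an isometry so areas/perimeters/island counts are preserved). Checking containment: the cross-section at z = 5.6 is a subset of the cross-section at z = 5.4.

entirely on top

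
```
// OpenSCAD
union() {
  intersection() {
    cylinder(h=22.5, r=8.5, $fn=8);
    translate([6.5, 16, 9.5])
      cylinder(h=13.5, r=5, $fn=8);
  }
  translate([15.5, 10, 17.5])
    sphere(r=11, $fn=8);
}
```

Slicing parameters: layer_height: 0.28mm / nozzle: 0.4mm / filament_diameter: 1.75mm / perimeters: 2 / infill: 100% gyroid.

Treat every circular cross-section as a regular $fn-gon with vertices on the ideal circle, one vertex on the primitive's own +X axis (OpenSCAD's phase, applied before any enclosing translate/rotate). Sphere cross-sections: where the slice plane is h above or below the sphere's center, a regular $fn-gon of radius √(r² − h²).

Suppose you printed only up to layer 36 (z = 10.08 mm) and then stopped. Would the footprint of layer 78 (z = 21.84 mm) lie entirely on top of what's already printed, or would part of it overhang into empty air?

Compare the two slices. At z = 10.08: the r=8.5 cylinder gives a regular 8-gon of circumradius 8.5 (constant along its height) (area = (8/2)·8.500²·sin(360°/8) = 204.35 mm²); the cylinder at (6.5, 16): section is a regular 8-gon, circumradius r=5 (area = (8/2)·5.000²·sin(360°/8) = 70.71 mm²); After intersecting: the r=5 cylinder at (6.5, 16) does not overlap the r=8.5 cylinder (empty) — nothing remains; the sphere at (15.5, 10): section is a regular 8-gon, circumradius = √(r²−h²) = √(11²−7.42²) = 8.121 (area = (8/2)·8.121²·sin(360°/8) = 186.52 mm²); Taking the union: only the r=11 sphere at (15.5, 10) is present, so the union is just that shape — area = 186.52 mm². At z = 21.84: the cylinder: section is a regular 8-gon, circumradius r=8.5 (area = (8/2)·8.500²·sin(360°/8) = 204.35 mm²); the r=5 cylinder at (6.5, 16) contributes a regular 8-gon of circumradius 5 (area = (8/2)·5.000²·sin(360°/8) = 70.71 mm²); After intersecting: the r=5 cylinder at (6.5, 16) does not overlap the r=8.5 cylinder (empty) — nothing remains; the r=11 sphere at (15.5, 10) slices to a regular 8-gon of circumradius 10.108 (√(r²−h²) with h=4.34 from center) (area = (8/2)·10.108²·sin(360°/8) = 288.96 mm²); Taking the union: only the r=11 sphere at (15.5, 10) is present, so the union is just that shape — area = 288.96 mm². Checking containment: at z = 21.84 the cross-section extends beyond the z = 10.08 cross-section by about 102.45 mm².

part overhangs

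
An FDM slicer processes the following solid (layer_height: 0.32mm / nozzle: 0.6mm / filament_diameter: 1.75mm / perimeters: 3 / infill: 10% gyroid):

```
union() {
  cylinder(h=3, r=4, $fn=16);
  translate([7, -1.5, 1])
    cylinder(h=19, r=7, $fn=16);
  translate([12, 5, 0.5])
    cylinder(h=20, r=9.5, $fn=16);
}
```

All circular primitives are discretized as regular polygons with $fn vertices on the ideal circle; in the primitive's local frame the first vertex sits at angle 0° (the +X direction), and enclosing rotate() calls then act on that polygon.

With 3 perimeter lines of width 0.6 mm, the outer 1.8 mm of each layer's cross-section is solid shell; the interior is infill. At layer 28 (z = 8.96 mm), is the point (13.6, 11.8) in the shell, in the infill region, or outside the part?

At z = 8.96 mm: the cylinder does not reach this height (z outside [0, 3]); the r=7 cylinder at (7, -1.5) contributes a regular 16-gon of circumradius 7; the r=9.5 cylinder at (12, 5) contributes a regular 16-gon of circumradius 9.5; Taking the union: the regions partially overlap (shared area 78.57 mm²), so overlapping operands fuse into one piece — 1 connected region. Overall, the cross-section is a single solid region. The nearest boundary edge runs (12.00, 14.50)→(15.64, 13.78); distance from the point to it = 2.34 mm. The point is inside the cross-section and 2.34 mm from the nearest boundary — more than the 1.8 mm shell width (3 × 0.6), so it's in the infill interior.

infill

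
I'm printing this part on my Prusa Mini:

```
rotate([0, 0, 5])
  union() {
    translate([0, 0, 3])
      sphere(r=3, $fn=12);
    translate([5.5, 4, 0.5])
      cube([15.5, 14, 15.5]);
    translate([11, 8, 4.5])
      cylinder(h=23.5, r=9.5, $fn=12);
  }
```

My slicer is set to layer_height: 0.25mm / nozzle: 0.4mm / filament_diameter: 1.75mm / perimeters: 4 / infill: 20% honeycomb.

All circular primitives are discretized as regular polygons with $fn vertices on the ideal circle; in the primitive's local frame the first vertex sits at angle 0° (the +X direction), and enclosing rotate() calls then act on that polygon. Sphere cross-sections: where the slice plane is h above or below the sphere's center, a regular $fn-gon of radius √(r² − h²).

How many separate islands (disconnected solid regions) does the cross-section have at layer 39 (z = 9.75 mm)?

1

At z = 9.75 mm: the sphere is absent (|z−center|=6.750 > r=3); the cube at (5.5, 4) is present — its section is the full 15.5×14 rectangle; the r=9.5 cylinder at (11, 8) gives a regular 12-gon of circumradius 9.5 (constant along its height); Taking the union: the regions partially overlap (shared area 173.54 mm²), so overlapping operands fuse into one piece — 1 connected region; (rotated 5° about Z; rotation is an isometry so areas/perimeters/island counts are preserved). Overall, the cross-section is a single solid region. Island count = 1.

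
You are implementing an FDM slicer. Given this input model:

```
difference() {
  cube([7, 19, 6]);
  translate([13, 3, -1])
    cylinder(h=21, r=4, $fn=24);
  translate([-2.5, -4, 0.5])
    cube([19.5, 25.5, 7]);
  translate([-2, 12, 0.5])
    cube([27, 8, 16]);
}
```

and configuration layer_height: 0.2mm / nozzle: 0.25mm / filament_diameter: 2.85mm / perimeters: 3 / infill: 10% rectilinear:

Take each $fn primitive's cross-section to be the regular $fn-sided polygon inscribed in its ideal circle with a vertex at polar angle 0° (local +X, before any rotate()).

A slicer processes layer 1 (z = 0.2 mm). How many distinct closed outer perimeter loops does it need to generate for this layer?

1

At z = 0.2 mm: the cube (footprint 7×19) is included at this height; the r=4 cylinder at (13, 3) contributes a regular 24-gon of circumradius 4; the cube at (-2.5, -4) is absent (z outside [0.5, 7.5]); the cube at (-2, 12) does not reach this height (z outside [0.5, 16.5]); Subtracting the remaining from the first: starting from the 7×19 cube, the r=4 cylinder at (13, 3) misses the remaining region (no effect) — 1 connected region. The result has 1 disconnected region.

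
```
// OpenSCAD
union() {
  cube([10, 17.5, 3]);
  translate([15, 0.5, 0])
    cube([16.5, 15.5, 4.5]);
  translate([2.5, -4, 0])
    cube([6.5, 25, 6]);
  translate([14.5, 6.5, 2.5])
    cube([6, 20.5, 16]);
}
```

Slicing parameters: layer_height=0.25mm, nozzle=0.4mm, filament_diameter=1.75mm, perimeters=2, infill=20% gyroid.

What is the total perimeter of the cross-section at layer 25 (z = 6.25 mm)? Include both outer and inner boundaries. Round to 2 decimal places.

53.00 mm

At z = 6.25 mm: the cube does not reach this height (z outside [0, 3]); the cube at (15, 0.5) does not reach this height (z outside [0, 4.5]); the cube at (2.5, -4) does not reach this height (z outside [0, 6]); the cube at (14.5, 6.5) is present — its section is the full 6×20.5 rectangle (perimeter 53.00 mm); Combining (union): only the 6×20.5 cube at (14.5, 6.5) is present, so the union is just that shape — boundary = 53.00 mm. Overall, the cross-section is a single solid region. Total boundary length (outer) = 53.00 mm.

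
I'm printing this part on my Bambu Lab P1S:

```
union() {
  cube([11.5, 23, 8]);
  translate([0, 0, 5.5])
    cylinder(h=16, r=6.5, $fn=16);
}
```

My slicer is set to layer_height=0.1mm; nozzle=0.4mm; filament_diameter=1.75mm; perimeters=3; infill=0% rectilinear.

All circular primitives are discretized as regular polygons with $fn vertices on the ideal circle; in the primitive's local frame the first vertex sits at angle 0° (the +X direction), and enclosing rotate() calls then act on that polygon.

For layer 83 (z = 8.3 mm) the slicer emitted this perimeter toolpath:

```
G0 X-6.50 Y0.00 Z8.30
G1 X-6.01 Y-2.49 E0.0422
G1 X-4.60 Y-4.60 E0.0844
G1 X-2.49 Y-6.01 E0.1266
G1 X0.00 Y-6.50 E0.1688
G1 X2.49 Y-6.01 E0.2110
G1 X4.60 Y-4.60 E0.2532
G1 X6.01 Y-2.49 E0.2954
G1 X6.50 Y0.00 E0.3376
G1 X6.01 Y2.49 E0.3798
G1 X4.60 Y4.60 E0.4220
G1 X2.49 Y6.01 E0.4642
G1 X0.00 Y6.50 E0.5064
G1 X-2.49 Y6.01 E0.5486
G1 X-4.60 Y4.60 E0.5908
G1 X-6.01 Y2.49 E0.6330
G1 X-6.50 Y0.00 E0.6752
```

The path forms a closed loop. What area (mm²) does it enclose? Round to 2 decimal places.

Apply the shoelace formula to the sequence of (X, Y) vertices; enclosed area = 129.51 mm².

129.51 mm²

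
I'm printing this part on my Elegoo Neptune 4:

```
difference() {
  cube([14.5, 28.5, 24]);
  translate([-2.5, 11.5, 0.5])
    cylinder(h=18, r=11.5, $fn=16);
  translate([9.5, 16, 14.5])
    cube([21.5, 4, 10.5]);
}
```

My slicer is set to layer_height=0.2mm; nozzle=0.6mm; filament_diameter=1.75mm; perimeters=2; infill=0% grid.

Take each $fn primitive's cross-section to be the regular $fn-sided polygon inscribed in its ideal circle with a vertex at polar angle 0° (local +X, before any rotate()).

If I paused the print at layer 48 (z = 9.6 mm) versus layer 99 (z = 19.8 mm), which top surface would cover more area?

Layer 48 (z = 9.6): the cube (footprint 14.5×28.5) is included at this height (area 413.25 mm²); the cylinder at (-2.5, 11.5): section is a regular 16-gon, circumradius r=11.5 (area = (16/2)·11.500²·sin(360°/16) = 404.88 mm²); the cube at (9.5, 16) does not reach this height (z outside [14.5, 25]); After the difference (first − rest): starting from the 14.5×28.5 cube (413.25 mm²), the r=11.5 cylinder at (-2.5, 11.5) partially overlaps it — only the 146.18 mm² overlap (of its 404.88 mm²) is removed, clipping the outline — area = 267.07 mm². So its area = 267.07 mm². Layer 99 (z = 19.8): the cube is present — its section is the full 14.5×28.5 rectangle (area 413.25 mm²); the cylinder at (-2.5, 11.5) does not reach this height (z outside [0.5, 18.5]); the 21.5×4 cube at (9.5, 16) contributes its full rectangle (area 86.00 mm²); Subtracting the remaining from the first: starting from the 14.5×28.5 cube (413.25 mm²), the 21.5×4 cube at (9.5, 16) partially overlaps it — only the 20.00 mm² overlap (of its 86.00 mm²) is removed, clipping the outline — area = 393.25 mm². So its area = 393.25 mm². Layer 99 is larger (393.25 vs 267.07 mm²).

layer 99 (z = 19.8 mm)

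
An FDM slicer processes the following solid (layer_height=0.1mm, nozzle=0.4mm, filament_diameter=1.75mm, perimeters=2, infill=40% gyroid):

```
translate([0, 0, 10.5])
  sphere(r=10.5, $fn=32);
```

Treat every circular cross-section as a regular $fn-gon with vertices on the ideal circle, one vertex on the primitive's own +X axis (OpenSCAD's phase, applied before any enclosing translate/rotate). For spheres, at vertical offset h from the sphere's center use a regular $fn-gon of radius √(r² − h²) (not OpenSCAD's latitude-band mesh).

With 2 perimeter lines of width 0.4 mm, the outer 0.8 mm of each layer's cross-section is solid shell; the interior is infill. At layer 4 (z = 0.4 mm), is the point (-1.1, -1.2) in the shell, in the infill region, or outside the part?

At z = 0.4 mm: the sphere: section is a regular 32-gon, circumradius = √(r²−h²) = √(10.5²−10.1²) = 2.871. Overall, the cross-section is a single solid region. The nearest boundary edge runs (-2.03, -2.03)→(-1.59, -2.39); distance from the point to it = 1.23 mm. The point is inside the cross-section and 1.23 mm from the nearest boundary — more than the 0.8 mm shell width (2 × 0.4), so it's in the infill interior.

infill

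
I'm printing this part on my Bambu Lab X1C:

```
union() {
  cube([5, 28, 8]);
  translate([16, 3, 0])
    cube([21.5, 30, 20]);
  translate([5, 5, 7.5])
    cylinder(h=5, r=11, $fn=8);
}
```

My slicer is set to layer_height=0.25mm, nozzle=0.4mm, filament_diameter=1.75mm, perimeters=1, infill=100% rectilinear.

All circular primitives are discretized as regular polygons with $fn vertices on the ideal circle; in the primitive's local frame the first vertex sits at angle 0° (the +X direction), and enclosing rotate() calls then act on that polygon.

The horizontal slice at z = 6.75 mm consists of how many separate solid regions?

2

At z = 6.75 mm: the 5×28 cube contributes its full rectangle; the cube at (16, 3) (footprint 21.5×30) is included at this height; the cylinder at (5, 5) does not reach this height (z outside [7.5, 12.5]); Taking the union: the 2 present regions are separate (no shared area or edge), so areas and boundary lengths simply add and each stays a separate island — 2 connected regions. The result has 2 disconnected regions.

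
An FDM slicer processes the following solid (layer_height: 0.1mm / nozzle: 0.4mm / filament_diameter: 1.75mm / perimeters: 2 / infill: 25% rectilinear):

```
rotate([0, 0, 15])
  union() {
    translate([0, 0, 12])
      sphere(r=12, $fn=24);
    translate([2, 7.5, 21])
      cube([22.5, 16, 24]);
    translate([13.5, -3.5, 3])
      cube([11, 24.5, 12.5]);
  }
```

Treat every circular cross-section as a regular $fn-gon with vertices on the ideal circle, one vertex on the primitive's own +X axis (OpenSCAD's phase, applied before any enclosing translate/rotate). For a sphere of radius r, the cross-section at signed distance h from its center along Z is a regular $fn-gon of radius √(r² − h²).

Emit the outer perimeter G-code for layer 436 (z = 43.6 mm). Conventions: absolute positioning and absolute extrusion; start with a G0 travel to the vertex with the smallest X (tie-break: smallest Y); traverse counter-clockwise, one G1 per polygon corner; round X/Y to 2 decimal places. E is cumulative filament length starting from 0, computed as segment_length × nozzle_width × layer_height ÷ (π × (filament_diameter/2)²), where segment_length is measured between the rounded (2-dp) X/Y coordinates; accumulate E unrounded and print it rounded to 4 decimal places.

G0 X-4.15 Y23.22 Z43.60
G1 X-0.01 Y7.76 E0.2662
G1 X21.72 Y13.59 E0.6403
G1 X17.58 Y29.04 E0.9063
G1 X-4.15 Y23.22 E1.2804

At z = 43.6 mm: the sphere is not intersected at this z (|z−center|=31.600 > r=12); the cube at (2, 7.5) is present — its section is the full 22.5×16 rectangle; the cube at (13.5, -3.5) does not reach this height (z outside [3, 15.5]); Taking the union: only the 22.5×16 cube at (2, 7.5) is present, so the union is just that shape — 1 connected region; (whole slice rotated 15° about Z — lengths, areas and connectivity unchanged). The outline is a single polygon with 4 vertices. Extrusion per mm of travel: 0.4 × 0.1 / (π × 0.875²) = 0.016630. Accumulating E over each segment gives final E = 1.2804.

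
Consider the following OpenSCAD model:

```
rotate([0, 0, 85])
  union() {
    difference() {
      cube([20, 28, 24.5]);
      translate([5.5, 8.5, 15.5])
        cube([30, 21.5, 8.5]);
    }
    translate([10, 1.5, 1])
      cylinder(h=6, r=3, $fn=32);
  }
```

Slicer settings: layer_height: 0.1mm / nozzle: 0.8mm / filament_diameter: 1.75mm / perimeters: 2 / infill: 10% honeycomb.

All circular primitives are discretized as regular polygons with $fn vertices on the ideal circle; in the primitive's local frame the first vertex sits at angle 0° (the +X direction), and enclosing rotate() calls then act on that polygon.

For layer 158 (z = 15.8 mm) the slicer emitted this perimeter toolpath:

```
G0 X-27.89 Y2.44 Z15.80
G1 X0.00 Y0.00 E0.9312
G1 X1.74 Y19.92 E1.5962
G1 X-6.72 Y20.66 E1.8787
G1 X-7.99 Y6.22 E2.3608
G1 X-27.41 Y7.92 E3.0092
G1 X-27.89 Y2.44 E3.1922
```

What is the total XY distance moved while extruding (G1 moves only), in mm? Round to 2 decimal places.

95.98 mm

Sum the Euclidean lengths of each G1 segment: total = 95.98 mm.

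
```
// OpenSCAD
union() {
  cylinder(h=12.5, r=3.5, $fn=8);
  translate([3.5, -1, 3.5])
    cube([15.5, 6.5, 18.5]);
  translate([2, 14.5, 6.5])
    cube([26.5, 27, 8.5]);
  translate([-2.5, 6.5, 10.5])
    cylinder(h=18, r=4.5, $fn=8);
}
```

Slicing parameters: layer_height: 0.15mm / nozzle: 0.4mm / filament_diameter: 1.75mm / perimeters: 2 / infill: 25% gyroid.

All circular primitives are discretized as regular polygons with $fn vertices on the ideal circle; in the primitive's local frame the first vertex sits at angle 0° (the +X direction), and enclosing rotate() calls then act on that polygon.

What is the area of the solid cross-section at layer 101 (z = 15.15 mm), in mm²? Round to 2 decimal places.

158.03 mm²

At z = 15.15 mm: the cylinder is not intersected at this z (z outside [0, 12.5]); the 15.5×6.5 cube at (3.5, -1) contributes its full rectangle (area 100.75 mm²); the cube at (2, 14.5) is not intersected at this z (z outside [6.5, 15]); the r=4.5 cylinder at (-2.5, 6.5) gives a regular 8-gon of circumradius 4.5 (constant along its height) (area = (8/2)·4.500²·sin(360°/8) = 57.28 mm²); Merging all regions: the 2 present regions are separate (no shared area or edge), so areas and boundary lengths simply add and each stays a separate island — area = 158.03 mm². Overall, the cross-section has 2 separate islands. Net area = 158.03 mm².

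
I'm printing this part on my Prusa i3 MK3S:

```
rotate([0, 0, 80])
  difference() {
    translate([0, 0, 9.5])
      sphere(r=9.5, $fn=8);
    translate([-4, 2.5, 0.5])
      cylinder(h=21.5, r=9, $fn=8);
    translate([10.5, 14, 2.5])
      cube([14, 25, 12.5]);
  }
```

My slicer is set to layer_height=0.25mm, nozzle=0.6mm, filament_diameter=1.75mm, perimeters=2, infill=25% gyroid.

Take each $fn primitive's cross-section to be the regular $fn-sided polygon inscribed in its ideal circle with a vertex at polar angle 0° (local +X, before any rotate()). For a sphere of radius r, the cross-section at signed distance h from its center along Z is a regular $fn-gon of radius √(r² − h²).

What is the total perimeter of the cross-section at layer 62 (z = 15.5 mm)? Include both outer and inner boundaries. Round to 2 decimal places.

At z = 15.5 mm: the r=9.5 sphere contributes a regular 8-gon of circumradius √(9.5²−6²) = 7.365 (perimeter = 2·8·7.365·sin(180°/8) = 45.10 mm); the r=9 cylinder at (-4, 2.5) gives a regular 8-gon of circumradius 9 (constant along its height) (perimeter = 2·8·9.000·sin(180°/8) = 55.11 mm); the cube at (10.5, 14) is not intersected at this z (z outside [2.5, 15]); Taking the first minus the rest: starting from the r=9.5 sphere, the r=9 cylinder at (-4, 2.5) partially overlaps it — only the 114.67 mm² overlap (of its 229.10 mm²) is removed, clipping the outline — boundary = 38.34 mm; (rotated 80° about Z; rotation is an isometry so areas/perimeters/island counts are preserved). Overall, the cross-section is a single solid region. Total boundary length (outer) = 38.34 mm.

38.34 mm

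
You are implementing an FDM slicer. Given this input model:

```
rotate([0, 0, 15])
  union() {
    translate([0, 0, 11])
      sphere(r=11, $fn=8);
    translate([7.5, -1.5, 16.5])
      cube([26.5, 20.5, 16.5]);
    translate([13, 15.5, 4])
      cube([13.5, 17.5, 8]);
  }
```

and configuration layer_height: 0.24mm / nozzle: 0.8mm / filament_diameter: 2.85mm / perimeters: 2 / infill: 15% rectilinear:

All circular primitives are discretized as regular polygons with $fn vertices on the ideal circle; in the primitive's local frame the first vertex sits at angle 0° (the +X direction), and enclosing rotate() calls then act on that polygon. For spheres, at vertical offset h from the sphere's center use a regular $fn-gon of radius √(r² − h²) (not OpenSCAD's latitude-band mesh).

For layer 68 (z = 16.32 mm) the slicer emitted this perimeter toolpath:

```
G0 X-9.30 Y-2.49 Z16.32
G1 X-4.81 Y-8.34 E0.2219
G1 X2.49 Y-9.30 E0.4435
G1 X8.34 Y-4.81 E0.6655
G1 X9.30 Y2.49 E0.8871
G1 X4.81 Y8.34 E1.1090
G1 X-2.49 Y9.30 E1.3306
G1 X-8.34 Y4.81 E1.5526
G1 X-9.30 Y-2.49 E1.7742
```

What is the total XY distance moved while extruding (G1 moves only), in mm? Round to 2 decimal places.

Sum the Euclidean lengths of each G1 segment: total = 58.95 mm.

58.95 mm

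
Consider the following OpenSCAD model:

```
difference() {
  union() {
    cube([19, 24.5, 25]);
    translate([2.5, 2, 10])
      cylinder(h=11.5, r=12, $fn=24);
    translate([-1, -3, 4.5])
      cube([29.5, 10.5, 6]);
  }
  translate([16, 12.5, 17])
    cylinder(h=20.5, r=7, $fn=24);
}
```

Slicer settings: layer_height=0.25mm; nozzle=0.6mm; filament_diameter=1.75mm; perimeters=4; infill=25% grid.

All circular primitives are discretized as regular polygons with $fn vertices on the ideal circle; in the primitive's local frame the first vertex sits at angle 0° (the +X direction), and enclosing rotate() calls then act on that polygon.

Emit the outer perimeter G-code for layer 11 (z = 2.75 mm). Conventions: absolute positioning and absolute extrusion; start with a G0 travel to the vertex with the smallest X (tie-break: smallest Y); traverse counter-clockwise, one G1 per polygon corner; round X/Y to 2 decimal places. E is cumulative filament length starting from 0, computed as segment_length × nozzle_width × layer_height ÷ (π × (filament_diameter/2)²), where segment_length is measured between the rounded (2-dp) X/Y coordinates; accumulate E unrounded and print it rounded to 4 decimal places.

At z = 2.75 mm: the cube (footprint 19×24.5) is included at this height; the cylinder at (2.5, 2) is not intersected at this z (z outside [10, 21.5]); the cube at (-1, -3) does not reach this height (z outside [4.5, 10.5]); Taking the union: only the 19×24.5 cube is present, so the union is just that shape — 1 connected region; the cylinder at (16, 12.5) does not reach this height (z outside [17, 37.5]); After the difference (first − rest): none of the subtracted shapes is present at this height, so that combined region is unchanged — 1 connected region. The outline is a single polygon with 4 vertices. Extrusion per mm of travel: 0.6 × 0.25 / (π × 0.875²) = 0.062363. Accumulating E over each segment gives final E = 5.4256.

G0 X0.00 Y0.00 Z2.75
G1 X19.00 Y0.00 E1.1849
G1 X19.00 Y24.50 E2.7128
G1 X0.00 Y24.50 E3.8977
G1 X0.00 Y0.00 E5.4256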